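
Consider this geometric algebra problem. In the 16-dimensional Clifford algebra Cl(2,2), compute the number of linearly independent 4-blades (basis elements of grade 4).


Number of grade-k basis blades in Cl(p,q) with n = p + q is C(n, k).
n = 2 + 2 = 4
C(4, 4) = 4! / (4! * 0!)
= 24 / (24 * 1)
= 1


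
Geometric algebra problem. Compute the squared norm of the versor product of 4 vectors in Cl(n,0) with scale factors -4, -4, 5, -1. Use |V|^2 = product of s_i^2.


Each vector v_i has |v_i|^2 = s_i^2
Squared scales: (-4)^2 = 16, (-4)^2 = 16, 5^2 = 25, (-1)^2 = 1
|V|^2 = 16 * 16 * 25 * 1
= 6400


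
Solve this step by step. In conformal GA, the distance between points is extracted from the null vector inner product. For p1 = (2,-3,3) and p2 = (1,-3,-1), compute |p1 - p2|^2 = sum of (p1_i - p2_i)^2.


p1 - p2 = (1, 0, 4)
|p1 - p2|^2 = 1^2 + 0^2 + 4^2
= 1 + 0 + 16
= 17


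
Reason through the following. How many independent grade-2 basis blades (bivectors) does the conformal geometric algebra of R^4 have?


The conformal model of R^4 uses Cl(5,1) with m = 4 + 2 = 6 generators.
Number of grade-2 blades = C(m, 2) = C(6, 2)
= 6*5/2 = 15


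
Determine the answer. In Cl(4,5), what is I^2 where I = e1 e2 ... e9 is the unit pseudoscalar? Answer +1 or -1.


The pseudoscalar I = e1...e_n (product of all n generators) of Cl(p,q) satisfies I^2 = (-1)^(q + n(n-1)/2).
p = 4, q = 5, n = p + q = 9
n(n-1)/2 = 9 * 8 / 2 = 36
Exponent = q + n(n-1)/2 = 5 + 36 = 41
I^2 = (-1)^41 = -1


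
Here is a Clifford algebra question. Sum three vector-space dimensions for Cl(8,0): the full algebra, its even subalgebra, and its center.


n = 8 + 0 = 8
Total dim = 2^8 = 256
Even subalgebra dim = 2^7 = 128
n is even, so center dim = 1
Sum = 256 + 128 + 1 = 385


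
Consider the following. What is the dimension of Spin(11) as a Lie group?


Spin(n) double-covers SO(n); both have Lie algebra so(n) of dimension n(n-1)/2.
n = 11
n(n-1) = 11 * 10 = 110
dim Spin(11) = 110/2 = 55


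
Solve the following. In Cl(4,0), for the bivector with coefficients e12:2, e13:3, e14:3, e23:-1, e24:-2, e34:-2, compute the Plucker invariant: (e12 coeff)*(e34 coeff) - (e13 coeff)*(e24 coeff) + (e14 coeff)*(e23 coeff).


Plucker relation: af - be + cd
a*f = 2*(-2) = -4
b*e = 3*(-2) = -6
c*d = 3*(-1) = -3
af - be + cd = -4 - (-6) + (-3)
= -1


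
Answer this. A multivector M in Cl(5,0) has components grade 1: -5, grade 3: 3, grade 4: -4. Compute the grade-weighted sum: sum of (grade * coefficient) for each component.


Grade-weighted sum = sum of grade_k * coefficient_k
1*(-5) = -5
3*3 = 9
4*(-4) = -16
Total = -5 + 9 + (-16) = -12


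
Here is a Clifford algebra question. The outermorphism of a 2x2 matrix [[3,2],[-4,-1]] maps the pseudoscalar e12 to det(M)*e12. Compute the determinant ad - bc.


The outermorphism of a linear map f sends e1^e2 to f(e1)^f(e2).
f(e1) = 3*e1 - 4*e2
f(e2) = 2*e1 - 1*e2
f(e1) ^ f(e2) = (3*e1 - 4*e2) ^ (2*e1 - 1*e2)
= 3*(-1)*e12 + (-4)*2*e21
= (-3 - (-8))*e12
= 5*e12
Coefficient = 5


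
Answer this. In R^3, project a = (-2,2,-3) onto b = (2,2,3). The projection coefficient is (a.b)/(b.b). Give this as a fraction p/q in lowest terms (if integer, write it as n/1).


Projection coefficient = (a . b) / (b . b)
a . b = (-2)*2 + 2*2 + (-3)*3
= -4 + 4 + (-9) = -9
b . b = 2^2 + 2^2 + 3^2
= 4 + 4 + 9 = 17
Coefficient = -9/17
In lowest terms: -9/17


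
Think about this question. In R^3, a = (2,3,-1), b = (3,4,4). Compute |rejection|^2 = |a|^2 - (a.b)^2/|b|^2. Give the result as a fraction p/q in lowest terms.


|a|^2 = 2^2 + 3^2 + (-1)^2 = 14
|b|^2 = 3^2 + 4^2 + 4^2 = 41
a . b = 2*3 + 3*4 + (-1)*4 = 14
(a.b)^2 = 14^2 = 196
|rej|^2 = 14 - 196/41
= (574 - 196)/41
= 378/41
In lowest terms: 378/41


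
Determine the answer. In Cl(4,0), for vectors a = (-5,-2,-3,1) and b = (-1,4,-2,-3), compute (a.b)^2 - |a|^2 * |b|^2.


a . b = (-5)*(-1) + (-2)*4 + (-3)*(-2) + 1*(-3)
= 5 + (-8) + 6 + (-3) = 0
|a|^2 = (-5)^2 + (-2)^2 + (-3)^2 + 1^2 = 39
|b|^2 = (-1)^2 + 4^2 + (-2)^2 + (-3)^2 = 30
(a.b)^2 = 0^2 = 0
|a|^2 * |b|^2 = 39 * 30 = 1170
Result = 0 - 1170 = -1170


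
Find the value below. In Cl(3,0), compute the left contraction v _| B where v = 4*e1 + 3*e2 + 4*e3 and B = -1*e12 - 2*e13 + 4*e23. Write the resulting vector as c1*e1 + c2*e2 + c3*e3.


Left contraction v _| B = <vB>_1 (grade-1 part of the geometric product vB).
Using e1_|e12 = e2, e2_|e12 = -e1, e1_|e13 = e3, e3_|e13 = -e1, e2_|e23 = e3, e3_|e23 = -e2:
e1 coeff: -v2*b12 - v3*b13 = -(3)*(-1) - (4)*(-2) = 11
e2 coeff: v1*b12 - v3*b23 = (4)*(-1) - (4)*(4) = -20
e3 coeff: v1*b13 + v2*b23 = (4)*(-2) + (3)*(4) = 4
v _| B = 11*e1 - 20*e2 + 4*e3


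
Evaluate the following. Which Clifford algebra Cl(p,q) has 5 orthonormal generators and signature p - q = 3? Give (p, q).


We need p + q = 5 and p - q = 3.
Adding: 2p = 5 + 3 = 8, so p = 4.
Then q = 5 - 4 = 1.
(p, q) = (4, 1)


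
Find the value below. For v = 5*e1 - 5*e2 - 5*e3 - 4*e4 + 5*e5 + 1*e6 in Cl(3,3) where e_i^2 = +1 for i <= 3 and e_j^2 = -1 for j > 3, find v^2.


v^2 = sum of c_i^2 * e_i^2
Positive signature terms (e_i^2 = +1): 5^2 + (-5)^2 + (-5)^2 = 75
Negative signature terms (e_j^2 = -1): (-4)^2 + 5^2 + 1^2 = 42
v^2 = 75 - 42 = 33


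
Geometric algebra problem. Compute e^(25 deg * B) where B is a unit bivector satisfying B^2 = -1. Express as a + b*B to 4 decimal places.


For a unit bivector B with B^2 = -1, the exponential series gives
e^(theta*B) = cos(theta) + sin(theta)*B (the GA analogue of Euler's formula).
theta = 25 degrees = 0.436332 rad
cos(25 deg) = 0.9063
sin(25 deg) = 0.4226
exp(theta*B) = 0.9063 + 0.4226*B


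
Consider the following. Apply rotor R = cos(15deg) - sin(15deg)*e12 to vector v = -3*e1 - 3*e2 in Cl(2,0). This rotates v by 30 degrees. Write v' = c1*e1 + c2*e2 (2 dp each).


Rotor R = cos(15deg) - sin(15deg)*e12
Rotation angle theta = 2 * 15 = 30 degrees
v' = R*v*~R rotates v by theta.
cos(30deg) = 0.8660, sin(30deg) = 0.5000
v'_1 = -3*cos(30deg) - (-3)*sin(30deg)
= -3*0.8660 - (-3)*0.5000
= -1.10
v'_2 = -3*sin(30deg) + (-3)*cos(30deg)
= -3*0.5000 + (-3)*0.8660
= -4.10
v' = -1.10*e1 - 4.10*e2


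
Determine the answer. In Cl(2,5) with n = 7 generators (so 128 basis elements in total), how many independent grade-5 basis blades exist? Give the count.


Number of grade-k basis blades in Cl(p,q) with n = p + q is C(n, k).
n = 2 + 5 = 7
C(7, 5) = 7! / (5! * 2!)
= 5040 / (120 * 2)
= 21


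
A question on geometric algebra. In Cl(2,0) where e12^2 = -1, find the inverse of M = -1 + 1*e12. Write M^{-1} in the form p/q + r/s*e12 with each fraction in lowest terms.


M = -1 + 1*e12, where e12^2 = -1.
Since M commutes with its reverse ~M = a - b*e12, M * ~M = a^2 - b^2*e12^2 = a^2 + b^2.
So M^{-1} = ~M / (a^2 + b^2) = (a - b*e12)/(a^2 + b^2).
a^2 + b^2 = 1 + 1 = 2
Scalar part = -1/2 = -1/2
Bivector coeff = -1/2 = -1/2
M^{-1} = -1/2 - 1/2*e12


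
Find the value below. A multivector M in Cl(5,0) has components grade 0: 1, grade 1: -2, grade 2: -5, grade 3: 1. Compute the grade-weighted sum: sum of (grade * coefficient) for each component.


Grade-weighted sum = sum of grade_k * coefficient_k
0*1 = 0
1*(-2) = -2
2*(-5) = -10
3*1 = 3
Total = 0 + (-2) + (-10) + 3 = -9


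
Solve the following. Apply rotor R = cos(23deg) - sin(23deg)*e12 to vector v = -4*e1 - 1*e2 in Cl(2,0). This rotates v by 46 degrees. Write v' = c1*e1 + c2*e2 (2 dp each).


Rotor R = cos(23deg) - sin(23deg)*e12
Rotation angle theta = 2 * 23 = 46 degrees
v' = R*v*~R rotates v by theta.
cos(46deg) = 0.6947, sin(46deg) = 0.7193
v'_1 = -4*cos(46deg) - (-1)*sin(46deg)
= -4*0.6947 - (-1)*0.7193
= -2.06
v'_2 = -4*sin(46deg) + (-1)*cos(46deg)
= -4*0.7193 + (-1)*0.6947
= -3.57
v' = -2.06*e1 - 3.57*e2


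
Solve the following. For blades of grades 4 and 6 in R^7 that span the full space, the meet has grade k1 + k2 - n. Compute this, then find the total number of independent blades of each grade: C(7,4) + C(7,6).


Meet grade = grade(A) + grade(B) - n
= 4 + 6 - 7 = 3
C(7,4) = 35
C(7,6) = 7
dim_A + dim_B = 35 + 7 = 42


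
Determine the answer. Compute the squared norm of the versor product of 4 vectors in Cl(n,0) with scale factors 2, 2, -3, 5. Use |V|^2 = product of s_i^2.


Each vector v_i has |v_i|^2 = s_i^2
Squared scales: 2^2 = 4, 2^2 = 4, (-3)^2 = 9, 5^2 = 25
|V|^2 = 4 * 4 * 9 * 25
= 3600


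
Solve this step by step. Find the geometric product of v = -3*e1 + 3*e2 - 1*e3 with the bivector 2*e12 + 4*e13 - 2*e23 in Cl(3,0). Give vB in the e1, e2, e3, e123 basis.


vB has grade-1 (vector) and grade-3 (trivector) parts: vB = (v _| B) + (v ^ B).
Vector part <vB>_1:
  e1: -v2*b12 - v3*b13 = -(3)*(2) - (-1)*(4) = -2
  e2: v1*b12 - v3*b23 = (-3)*(2) - (-1)*(-2) = -8
  e3: v1*b13 + v2*b23 = (-3)*(4) + (3)*(-2) = -18
Trivector part <vB>_3:
  e123: v1*b23 - v2*b13 + v3*b12 = (-3)*(-2) - (3)*(4) + (-1)*(2) = -8
vB = -2*e1 - 8*e2 - 18*e3 - 8*e123


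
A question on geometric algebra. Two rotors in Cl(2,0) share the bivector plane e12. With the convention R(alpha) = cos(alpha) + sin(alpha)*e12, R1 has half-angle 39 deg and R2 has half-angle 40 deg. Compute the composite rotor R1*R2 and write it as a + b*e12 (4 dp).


Same-plane rotors commute and their half-angles add:
R1*R2 = cos(a1 + a2) + sin(a1 + a2)*e12.
a1 + a2 = 39 + 40 = 79 deg
cos(79 deg) = 0.1908
sin(79 deg) = 0.9816
R1*R2 = 0.1908 + 0.9816*e12


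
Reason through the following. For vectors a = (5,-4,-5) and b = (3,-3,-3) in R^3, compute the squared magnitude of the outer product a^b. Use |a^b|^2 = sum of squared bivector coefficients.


a wedge b = (a1*b2 - a2*b1)*e12 + (a1*b3 - a3*b1)*e13 + (a2*b3 - a3*b2)*e23
e12 coeff: 5*(-3) - (-4)*3 = -15 - (-12) = -3
e13 coeff: 5*(-3) - (-5)*3 = -15 - (-15) = 0
e23 coeff: (-4)*(-3) - (-5)*(-3) = 12 - 15 = -3
|a wedge b|^2 = (-3)^2 + 0^2 + (-3)^2
= 9 + 0 + 9
= 18


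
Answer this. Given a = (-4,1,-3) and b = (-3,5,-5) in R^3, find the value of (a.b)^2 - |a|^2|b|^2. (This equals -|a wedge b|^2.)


a . b = (-4)*(-3) + 1*5 + (-3)*(-5)
= 12 + 5 + 15 = 32
|a|^2 = (-4)^2 + 1^2 + (-3)^2 = 26
|b|^2 = (-3)^2 + 5^2 + (-5)^2 = 59
(a.b)^2 = 32^2 = 1024
|a|^2 * |b|^2 = 26 * 59 = 1534
Result = 1024 - 1534 = -510


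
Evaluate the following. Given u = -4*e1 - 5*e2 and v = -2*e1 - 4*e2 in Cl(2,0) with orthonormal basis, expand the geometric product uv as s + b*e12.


Expand: (-4*e1 - 5*e2)(-2*e1 - 4*e2)
= (-4)*(-2)*e1e1 + (-4)*(-4)*e1e2 + (-5)*(-2)*e2e1 + (-5)*(-4)*e2e2
Using e1^2 = e2^2 = 1, e2e1 = -e1e2:
Scalar part s = (-4)*(-2) + (-5)*(-4) = 8 + 20 = 28
Bivector part b = (-4)*(-4) - (-5)*(-2) = 16 - 10 = 6
uv = 28 + 6*e12


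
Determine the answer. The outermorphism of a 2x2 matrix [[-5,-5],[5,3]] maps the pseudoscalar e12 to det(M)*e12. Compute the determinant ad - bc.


The outermorphism of a linear map f sends e1^e2 to f(e1)^f(e2).
f(e1) = -5*e1 + 5*e2
f(e2) = -5*e1 + 3*e2
f(e1) ^ f(e2) = (-5*e1 + 5*e2) ^ (-5*e1 + 3*e2)
= (-5)*3*e12 + 5*(-5)*e21
= (-15 - (-25))*e12
= 10*e12
Coefficient = 10


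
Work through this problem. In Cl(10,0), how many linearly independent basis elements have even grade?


Even subalgebra dimension = 2^(n-1)
n = 10 + 0 = 10
2^(10 - 1) = 2^9 = 512
Verification: sum of C(10,k) for even k = 1 + 45 + 210 + 210 + 45 + 1 = 512
Result = 512


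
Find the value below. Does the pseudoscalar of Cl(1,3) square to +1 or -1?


The pseudoscalar I = e1...e_n (product of all n generators) of Cl(p,q) satisfies I^2 = (-1)^(q + n(n-1)/2).
p = 1, q = 3, n = p + q = 4
n(n-1)/2 = 4 * 3 / 2 = 6
Exponent = q + n(n-1)/2 = 3 + 6 = 9
I^2 = (-1)^9 = -1


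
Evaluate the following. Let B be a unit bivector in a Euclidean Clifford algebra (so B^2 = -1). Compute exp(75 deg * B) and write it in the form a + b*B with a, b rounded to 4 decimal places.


For a unit bivector B with B^2 = -1, the exponential series gives
e^(theta*B) = cos(theta) + sin(theta)*B (the GA analogue of Euler's formula).
theta = 75 degrees = 1.308997 rad
cos(75 deg) = 0.2588
sin(75 deg) = 0.9659
exp(theta*B) = 0.2588 + 0.9659*B


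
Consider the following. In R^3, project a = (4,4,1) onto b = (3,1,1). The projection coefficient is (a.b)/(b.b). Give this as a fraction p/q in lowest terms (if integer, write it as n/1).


Projection coefficient = (a . b) / (b . b)
a . b = 4*3 + 4*1 + 1*1
= 12 + 4 + 1 = 17
b . b = 3^2 + 1^2 + 1^2
= 9 + 1 + 1 = 11
Coefficient = 17/11
In lowest terms: 17/11


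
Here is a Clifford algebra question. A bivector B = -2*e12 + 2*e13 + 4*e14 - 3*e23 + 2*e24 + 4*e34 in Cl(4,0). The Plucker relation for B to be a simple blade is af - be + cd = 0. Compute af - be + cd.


Plucker relation: af - be + cd
a*f = (-2)*4 = -8
b*e = 2*2 = 4
c*d = 4*(-3) = -12
af - be + cd = -8 - 4 + (-12)
= -24


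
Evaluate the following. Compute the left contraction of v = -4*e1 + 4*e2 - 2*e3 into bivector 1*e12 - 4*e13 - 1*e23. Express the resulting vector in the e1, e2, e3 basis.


Left contraction v _| B = <vB>_1 (grade-1 part of the geometric product vB).
Using e1_|e12 = e2, e2_|e12 = -e1, e1_|e13 = e3, e3_|e13 = -e1, e2_|e23 = e3, e3_|e23 = -e2:
e1 coeff: -v2*b12 - v3*b13 = -(4)*(1) - (-2)*(-4) = -12
e2 coeff: v1*b12 - v3*b23 = (-4)*(1) - (-2)*(-1) = -6
e3 coeff: v1*b13 + v2*b23 = (-4)*(-4) + (4)*(-1) = 12
v _| B = -12*e1 - 6*e2 + 12*e3


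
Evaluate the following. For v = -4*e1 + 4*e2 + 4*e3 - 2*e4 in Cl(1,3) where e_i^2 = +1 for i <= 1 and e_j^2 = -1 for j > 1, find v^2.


v^2 = sum of c_i^2 * e_i^2
Positive signature terms (e_i^2 = +1): (-4)^2 = 16
Negative signature terms (e_j^2 = -1): 4^2 + 4^2 + (-2)^2 = 36
v^2 = 16 - 36 = -20


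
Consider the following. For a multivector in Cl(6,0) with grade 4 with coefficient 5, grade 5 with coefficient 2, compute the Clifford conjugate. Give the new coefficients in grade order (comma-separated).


Clifford conjugate sign for grade k: (-1)^(k(k+1)/2)
Grade 4: (-1)^(4*5/2) = (-1)^10 = 1, coeff 5 -> 5
Grade 5: (-1)^(5*6/2) = (-1)^15 = -1, coeff 2 -> -2
Conjugated coefficients: 5, -2


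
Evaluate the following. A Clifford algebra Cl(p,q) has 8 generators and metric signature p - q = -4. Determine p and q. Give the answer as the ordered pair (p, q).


We need p + q = 8 and p - q = -4.
Adding: 2p = 8 + (-4) = 4, so p = 2.
Then q = 8 - 2 = 6.
(p, q) = (2, 6)


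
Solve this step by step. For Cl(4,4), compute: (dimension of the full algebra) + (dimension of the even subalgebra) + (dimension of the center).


n = 4 + 4 = 8
Total dim = 2^8 = 256
Even subalgebra dim = 2^7 = 128
n is even, so center dim = 1
Sum = 256 + 128 + 1 = 385


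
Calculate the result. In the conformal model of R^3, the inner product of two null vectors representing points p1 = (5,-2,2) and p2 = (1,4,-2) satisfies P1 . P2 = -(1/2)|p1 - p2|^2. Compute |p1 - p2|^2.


p1 - p2 = (4, -6, 4)
|p1 - p2|^2 = 4^2 + (-6)^2 + 4^2
= 16 + 36 + 16
= 68


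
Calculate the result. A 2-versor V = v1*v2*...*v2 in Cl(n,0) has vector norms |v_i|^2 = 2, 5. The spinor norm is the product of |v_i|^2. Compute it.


Spinor norm N(V) = |v1|^2 * |v2|^2 * ... * |v2|^2
= 2 * 5
Running product: 2, 10
N(V) = 10


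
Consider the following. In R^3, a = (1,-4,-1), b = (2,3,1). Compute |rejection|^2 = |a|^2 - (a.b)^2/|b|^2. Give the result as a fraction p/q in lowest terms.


|a|^2 = 1^2 + (-4)^2 + (-1)^2 = 18
|b|^2 = 2^2 + 3^2 + 1^2 = 14
a . b = 1*2 + (-4)*3 + (-1)*1 = -11
(a.b)^2 = (-11)^2 = 121
|rej|^2 = 18 - 121/14
= (252 - 121)/14
= 131/14
In lowest terms: 131/14


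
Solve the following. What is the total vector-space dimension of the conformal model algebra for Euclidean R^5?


The conformal model of R^5 uses Cl(6,1): the 5 Euclidean generators plus two extra orthogonal generators e+ (e+^2 = +1) and e- (e-^2 = -1), from which the null vectors e0, einf are built.
Number of generators m = 5 + 2 = 7.
dim Cl(p,q) = 2^m = 2^7 = 128


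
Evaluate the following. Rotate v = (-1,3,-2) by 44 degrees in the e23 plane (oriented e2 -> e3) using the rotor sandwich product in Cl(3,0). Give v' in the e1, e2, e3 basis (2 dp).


Rotor R = cos(22deg) - sin(22deg)*e23
Rotation angle theta = 2 * 22 = 44 degrees in the e23 plane (e2 -> e3).
The component perpendicular to the plane (e1) is invariant: v'_1 = v1 = -1.00
cos(44deg) = 0.7193, sin(44deg) = 0.6947
v'_2 = v2*cos(theta) - v3*sin(theta) = 3*0.7193 - (-2)*0.6947 = 3.55
v'_3 = v2*sin(theta) + v3*cos(theta) = 3*0.6947 + (-2)*0.7193 = 0.65
v' = -1.00*e1 + 3.55*e2 + 0.65*e3


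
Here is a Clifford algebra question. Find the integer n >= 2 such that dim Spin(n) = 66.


dim Spin(n) = dim so(n) = n(n-1)/2.
Solve n(n-1)/2 = 66, i.e. n^2 - n - 132 = 0.
Discriminant = 1 + 8*66 = 529
n = (1 + sqrt(529))/2 = (1 + 23)/2 = 12


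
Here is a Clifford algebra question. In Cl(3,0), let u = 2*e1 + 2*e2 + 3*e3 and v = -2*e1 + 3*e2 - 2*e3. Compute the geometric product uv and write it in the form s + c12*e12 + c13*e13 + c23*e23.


In Cl(3,0): e_i^2 = 1, e_ie_j = -e_je_i for i != j.
Scalar part = u . v = 2*(-2) + 2*3 + 3*(-2)
= -4 + 6 + (-6) = -4
e12 coeff = 2*3 - 2*(-2) = 6 - (-4) = 10
e13 coeff = 2*(-2) - 3*(-2) = -4 - (-6) = 2
e23 coeff = 2*(-2) - 3*3 = -4 - 9 = -13
uv = -4 + 10*e12 + 2*e13 - 13*e23


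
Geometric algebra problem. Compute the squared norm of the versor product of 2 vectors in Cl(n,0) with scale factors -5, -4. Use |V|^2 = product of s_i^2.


Each vector v_i has |v_i|^2 = s_i^2
Squared scales: (-5)^2 = 25, (-4)^2 = 16
|V|^2 = 25 * 16
= 400


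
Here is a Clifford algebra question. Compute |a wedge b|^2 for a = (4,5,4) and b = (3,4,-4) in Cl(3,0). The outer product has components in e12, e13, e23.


a wedge b = (a1*b2 - a2*b1)*e12 + (a1*b3 - a3*b1)*e13 + (a2*b3 - a3*b2)*e23
e12 coeff: 4*4 - 5*3 = 16 - 15 = 1
e13 coeff: 4*(-4) - 4*3 = -16 - 12 = -28
e23 coeff: 5*(-4) - 4*4 = -20 - 16 = -36
|a wedge b|^2 = 1^2 + (-28)^2 + (-36)^2
= 1 + 784 + 1296
= 2081


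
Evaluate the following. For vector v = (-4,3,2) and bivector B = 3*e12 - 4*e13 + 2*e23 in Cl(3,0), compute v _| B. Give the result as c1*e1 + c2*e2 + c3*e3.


Left contraction v _| B = <vB>_1 (grade-1 part of the geometric product vB).
Using e1_|e12 = e2, e2_|e12 = -e1, e1_|e13 = e3, e3_|e13 = -e1, e2_|e23 = e3, e3_|e23 = -e2:
e1 coeff: -v2*b12 - v3*b13 = -(3)*(3) - (2)*(-4) = -1
e2 coeff: v1*b12 - v3*b23 = (-4)*(3) - (2)*(2) = -16
e3 coeff: v1*b13 + v2*b23 = (-4)*(-4) + (3)*(2) = 22
v _| B = -1*e1 - 16*e2 + 22*e3


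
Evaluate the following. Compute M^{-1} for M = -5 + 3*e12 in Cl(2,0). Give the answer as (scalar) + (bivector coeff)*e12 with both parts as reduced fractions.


M = -5 + 3*e12, where e12^2 = -1.
Since M commutes with its reverse ~M = a - b*e12, M * ~M = a^2 - b^2*e12^2 = a^2 + b^2.
So M^{-1} = ~M / (a^2 + b^2) = (a - b*e12)/(a^2 + b^2).
a^2 + b^2 = 25 + 9 = 34
Scalar part = -5/34 = -5/34
Bivector coeff = -3/34 = -3/34
M^{-1} = -5/34 - 3/34*e12


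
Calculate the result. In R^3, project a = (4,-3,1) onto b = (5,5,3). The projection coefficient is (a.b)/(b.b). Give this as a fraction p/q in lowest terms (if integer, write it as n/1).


Projection coefficient = (a . b) / (b . b)
a . b = 4*5 + (-3)*5 + 1*3
= 20 + (-15) + 3 = 8
b . b = 5^2 + 5^2 + 3^2
= 25 + 25 + 9 = 59
Coefficient = 8/59
In lowest terms: 8/59


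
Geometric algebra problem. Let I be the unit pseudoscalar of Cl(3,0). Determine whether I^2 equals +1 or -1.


The pseudoscalar I = e1...e_n (product of all n generators) of Cl(p,q) satisfies I^2 = (-1)^(q + n(n-1)/2).
p = 3, q = 0, n = p + q = 3
n(n-1)/2 = 3 * 2 / 2 = 3
Exponent = q + n(n-1)/2 = 0 + 3 = 3
I^2 = (-1)^3 = -1


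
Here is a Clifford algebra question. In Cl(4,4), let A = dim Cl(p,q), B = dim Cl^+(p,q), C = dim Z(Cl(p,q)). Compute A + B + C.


n = 4 + 4 = 8
Total dim = 2^8 = 256
Even subalgebra dim = 2^7 = 128
n is even, so center dim = 1
Sum = 256 + 128 + 1 = 385


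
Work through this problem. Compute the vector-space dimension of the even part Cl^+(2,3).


Even subalgebra dimension = 2^(n-1)
n = 2 + 3 = 5
2^(5 - 1) = 2^4 = 16
Verification: sum of C(5,k) for even k = 1 + 10 + 5 = 16
Result = 16


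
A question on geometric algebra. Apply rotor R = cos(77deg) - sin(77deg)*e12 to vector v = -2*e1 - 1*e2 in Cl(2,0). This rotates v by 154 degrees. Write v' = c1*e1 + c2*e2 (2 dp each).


Rotor R = cos(77deg) - sin(77deg)*e12
Rotation angle theta = 2 * 77 = 154 degrees
v' = R*v*~R rotates v by theta.
cos(154deg) = -0.8988, sin(154deg) = 0.4384
v'_1 = -2*cos(154deg) - (-1)*sin(154deg)
= -2*(-0.8988) - (-1)*0.4384
= 2.24
v'_2 = -2*sin(154deg) + (-1)*cos(154deg)
= -2*0.4384 + (-1)*(-0.8988)
= 0.02
v' = 2.24*e1 + 0.02*e2


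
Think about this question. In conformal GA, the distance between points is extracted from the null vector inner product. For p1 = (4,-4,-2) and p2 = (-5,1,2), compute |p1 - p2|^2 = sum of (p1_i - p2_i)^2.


p1 - p2 = (9, -5, -4)
|p1 - p2|^2 = 9^2 + (-5)^2 + (-4)^2
= 81 + 25 + 16
= 122


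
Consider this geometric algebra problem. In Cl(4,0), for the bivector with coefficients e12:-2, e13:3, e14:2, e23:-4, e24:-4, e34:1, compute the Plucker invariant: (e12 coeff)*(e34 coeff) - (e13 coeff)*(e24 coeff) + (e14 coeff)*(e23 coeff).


Plucker relation: af - be + cd
a*f = (-2)*1 = -2
b*e = 3*(-4) = -12
c*d = 2*(-4) = -8
af - be + cd = -2 - (-12) + (-8)
= 2


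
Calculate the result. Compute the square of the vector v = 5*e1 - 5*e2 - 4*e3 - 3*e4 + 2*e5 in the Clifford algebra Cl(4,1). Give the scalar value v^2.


v^2 = sum of c_i^2 * e_i^2
Positive signature terms (e_i^2 = +1): 5^2 + (-5)^2 + (-4)^2 + (-3)^2 = 75
Negative signature terms (e_j^2 = -1): 2^2 = 4
v^2 = 75 - 4 = 71


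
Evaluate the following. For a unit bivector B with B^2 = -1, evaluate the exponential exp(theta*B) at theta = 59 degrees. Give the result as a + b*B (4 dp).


For a unit bivector B with B^2 = -1, the exponential series gives
e^(theta*B) = cos(theta) + sin(theta)*B (the GA analogue of Euler's formula).
theta = 59 degrees = 1.029744 rad
cos(59 deg) = 0.5150
sin(59 deg) = 0.8572
exp(theta*B) = 0.5150 + 0.8572*B


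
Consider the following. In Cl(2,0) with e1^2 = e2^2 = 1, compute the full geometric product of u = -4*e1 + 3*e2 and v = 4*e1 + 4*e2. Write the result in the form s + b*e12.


Expand: (-4*e1 + 3*e2)(4*e1 + 4*e2)
= (-4)*4*e1e1 + (-4)*4*e1e2 + 3*4*e2e1 + 3*4*e2e2
Using e1^2 = e2^2 = 1, e2e1 = -e1e2:
Scalar part s = (-4)*4 + 3*4 = -16 + 12 = -4
Bivector part b = (-4)*4 - 3*4 = -16 - 12 = -28
uv = -4 - 28*e12


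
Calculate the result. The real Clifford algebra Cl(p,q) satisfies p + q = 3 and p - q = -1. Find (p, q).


We need p + q = 3 and p - q = -1.
Adding: 2p = 3 + (-1) = 2, so p = 1.
Then q = 3 - 1 = 2.
(p, q) = (1, 2)


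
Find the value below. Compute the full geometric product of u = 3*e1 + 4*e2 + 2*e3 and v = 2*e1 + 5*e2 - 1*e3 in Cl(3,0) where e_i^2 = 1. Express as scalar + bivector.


In Cl(3,0): e_i^2 = 1, e_ie_j = -e_je_i for i != j.
Scalar part = u . v = 3*2 + 4*5 + 2*(-1)
= 6 + 20 + (-2) = 24
e12 coeff = 3*5 - 4*2 = 15 - 8 = 7
e13 coeff = 3*(-1) - 2*2 = -3 - 4 = -7
e23 coeff = 4*(-1) - 2*5 = -4 - 10 = -14
uv = 24 + 7*e12 - 7*e13 - 14*e23


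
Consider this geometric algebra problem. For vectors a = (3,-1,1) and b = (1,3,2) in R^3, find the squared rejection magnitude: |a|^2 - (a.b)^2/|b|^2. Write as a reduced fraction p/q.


|a|^2 = 3^2 + (-1)^2 + 1^2 = 11
|b|^2 = 1^2 + 3^2 + 2^2 = 14
a . b = 3*1 + (-1)*3 + 1*2 = 2
(a.b)^2 = 2^2 = 4
|rej|^2 = 11 - 4/14
= (154 - 4)/14
= 150/14
In lowest terms: 75/7


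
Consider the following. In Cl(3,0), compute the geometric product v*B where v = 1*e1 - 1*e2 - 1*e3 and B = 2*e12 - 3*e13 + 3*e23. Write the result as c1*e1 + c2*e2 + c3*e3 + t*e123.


vB has grade-1 (vector) and grade-3 (trivector) parts: vB = (v _| B) + (v ^ B).
Vector part <vB>_1:
  e1: -v2*b12 - v3*b13 = -(-1)*(2) - (-1)*(-3) = -1
  e2: v1*b12 - v3*b23 = (1)*(2) - (-1)*(3) = 5
  e3: v1*b13 + v2*b23 = (1)*(-3) + (-1)*(3) = -6
Trivector part <vB>_3:
  e123: v1*b23 - v2*b13 + v3*b12 = (1)*(3) - (-1)*(-3) + (-1)*(2) = -2
vB = -1*e1 + 5*e2 - 6*e3 - 2*e123


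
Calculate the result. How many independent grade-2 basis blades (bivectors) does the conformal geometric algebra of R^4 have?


The conformal model of R^4 uses Cl(5,1) with m = 4 + 2 = 6 generators.
Number of grade-2 blades = C(m, 2) = C(6, 2)
= 6*5/2 = 15


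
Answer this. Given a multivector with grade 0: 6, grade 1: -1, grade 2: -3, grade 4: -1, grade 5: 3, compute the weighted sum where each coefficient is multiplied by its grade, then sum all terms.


Grade-weighted sum = sum of grade_k * coefficient_k
0*6 = 0
1*(-1) = -1
2*(-3) = -6
4*(-1) = -4
5*3 = 15
Total = 0 + (-1) + (-6) + (-4) + 15 = 4


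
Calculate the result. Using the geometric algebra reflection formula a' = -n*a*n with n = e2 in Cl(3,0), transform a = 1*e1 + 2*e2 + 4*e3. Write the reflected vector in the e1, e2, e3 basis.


Reflection formula: a' = -n*a*n, with n = e2 (unit vector, n^2 = 1).
For reflection through hyperplane perp to e2:
The component along e2 flips sign, others stay.
a = (1, 2, 4)
a' = (1, -2, 4)
a' = 1*e1 - 2*e2 + 4*e3


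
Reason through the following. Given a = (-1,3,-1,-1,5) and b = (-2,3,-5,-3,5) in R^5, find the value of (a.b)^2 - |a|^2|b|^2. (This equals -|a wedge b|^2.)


a . b = (-1)*(-2) + 3*3 + (-1)*(-5) + (-1)*(-3) + 5*5
= 2 + 9 + 5 + 3 + 25 = 44
|a|^2 = (-1)^2 + 3^2 + (-1)^2 + (-1)^2 + 5^2 = 37
|b|^2 = (-2)^2 + 3^2 + (-5)^2 + (-3)^2 + 5^2 = 72
(a.b)^2 = 44^2 = 1936
|a|^2 * |b|^2 = 37 * 72 = 2664
Result = 1936 - 2664 = -728


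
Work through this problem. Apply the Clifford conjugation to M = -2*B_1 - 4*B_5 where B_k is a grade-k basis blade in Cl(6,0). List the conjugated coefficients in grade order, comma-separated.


Clifford conjugate sign for grade k: (-1)^(k(k+1)/2)
Grade 1: (-1)^(1*2/2) = (-1)^1 = -1, coeff -2 -> 2
Grade 5: (-1)^(5*6/2) = (-1)^15 = -1, coeff -4 -> 4
Conjugated coefficients: 2, 4


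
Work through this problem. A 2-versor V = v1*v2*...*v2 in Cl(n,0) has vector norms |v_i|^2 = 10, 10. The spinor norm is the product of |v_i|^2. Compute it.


Spinor norm N(V) = |v1|^2 * |v2|^2 * ... * |v2|^2
= 10 * 10
Running product: 10, 100
N(V) = 100


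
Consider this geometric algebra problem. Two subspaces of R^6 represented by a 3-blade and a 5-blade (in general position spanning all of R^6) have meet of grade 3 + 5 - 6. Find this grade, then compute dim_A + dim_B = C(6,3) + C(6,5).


Meet grade = grade(A) + grade(B) - n
= 3 + 5 - 6 = 2
C(6,3) = 20
C(6,5) = 6
dim_A + dim_B = 20 + 6 = 26


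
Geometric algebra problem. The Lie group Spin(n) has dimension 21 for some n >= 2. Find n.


dim Spin(n) = dim so(n) = n(n-1)/2.
Solve n(n-1)/2 = 21, i.e. n^2 - n - 42 = 0.
Discriminant = 1 + 8*21 = 169
n = (1 + sqrt(169))/2 = (1 + 13)/2 = 7


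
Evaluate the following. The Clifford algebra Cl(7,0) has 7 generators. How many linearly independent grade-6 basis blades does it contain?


Number of grade-k basis blades in Cl(p,q) with n = p + q is C(n, k).
n = 7 + 0 = 7
C(7, 6) = 7! / (6! * 1!)
= 5040 / (720 * 1)
= 7


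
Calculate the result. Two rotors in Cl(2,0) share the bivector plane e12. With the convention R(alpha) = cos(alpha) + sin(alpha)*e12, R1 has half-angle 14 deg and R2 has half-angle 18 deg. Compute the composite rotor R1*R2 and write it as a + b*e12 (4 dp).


Same-plane rotors commute and their half-angles add:
R1*R2 = cos(a1 + a2) + sin(a1 + a2)*e12.
a1 + a2 = 14 + 18 = 32 deg
cos(32 deg) = 0.8480
sin(32 deg) = 0.5299
R1*R2 = 0.8480 + 0.5299*e12


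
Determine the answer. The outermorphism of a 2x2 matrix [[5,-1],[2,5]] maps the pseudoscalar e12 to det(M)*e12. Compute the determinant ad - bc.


The outermorphism of a linear map f sends e1^e2 to f(e1)^f(e2).
f(e1) = 5*e1 + 2*e2
f(e2) = -1*e1 + 5*e2
f(e1) ^ f(e2) = (5*e1 + 2*e2) ^ (-1*e1 + 5*e2)
= 5*5*e12 + 2*(-1)*e21
= (25 - (-2))*e12
= 27*e12
Coefficient = 27


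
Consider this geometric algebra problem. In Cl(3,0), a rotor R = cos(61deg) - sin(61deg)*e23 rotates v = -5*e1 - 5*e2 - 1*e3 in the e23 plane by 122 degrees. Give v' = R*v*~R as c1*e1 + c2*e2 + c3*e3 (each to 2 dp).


Rotor R = cos(61deg) - sin(61deg)*e23
Rotation angle theta = 2 * 61 = 122 degrees in the e23 plane (e2 -> e3).
The component perpendicular to the plane (e1) is invariant: v'_1 = v1 = -5.00
cos(122deg) = -0.5299, sin(122deg) = 0.8480
v'_2 = v2*cos(theta) - v3*sin(theta) = -5*(-0.5299) - (-1)*0.8480 = 3.50
v'_3 = v2*sin(theta) + v3*cos(theta) = -5*0.8480 + (-1)*(-0.5299) = -3.71
v' = -5.00*e1 + 3.50*e2 - 3.71*e3


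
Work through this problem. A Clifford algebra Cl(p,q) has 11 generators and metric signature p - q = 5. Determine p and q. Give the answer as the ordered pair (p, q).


We need p + q = 11 and p - q = 5.
Adding: 2p = 11 + 5 = 16, so p = 8.
Then q = 11 - 8 = 3.
(p, q) = (8, 3)


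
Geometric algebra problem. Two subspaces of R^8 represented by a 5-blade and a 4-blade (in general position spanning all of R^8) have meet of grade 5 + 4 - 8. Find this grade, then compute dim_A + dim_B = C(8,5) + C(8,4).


Meet grade = grade(A) + grade(B) - n
= 5 + 4 - 8 = 1
C(8,5) = 56
C(8,4) = 70
dim_A + dim_B = 56 + 70 = 126


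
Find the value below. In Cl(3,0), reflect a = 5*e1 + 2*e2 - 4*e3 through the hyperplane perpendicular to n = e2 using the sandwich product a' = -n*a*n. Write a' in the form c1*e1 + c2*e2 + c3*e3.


Reflection formula: a' = -n*a*n, with n = e2 (unit vector, n^2 = 1).
For reflection through hyperplane perp to e2:
The component along e2 flips sign, others stay.
a = (5, 2, -4)
a' = (5, -2, -4)
a' = 5*e1 - 2*e2 - 4*e3


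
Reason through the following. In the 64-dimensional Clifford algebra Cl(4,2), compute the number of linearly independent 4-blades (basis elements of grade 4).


Number of grade-k basis blades in Cl(p,q) with n = p + q is C(n, k).
n = 4 + 2 = 6
C(6, 4) = 6! / (4! * 2!)
= 720 / (24 * 2)
= 15


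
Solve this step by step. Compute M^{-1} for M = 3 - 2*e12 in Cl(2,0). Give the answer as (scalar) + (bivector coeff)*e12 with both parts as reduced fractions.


M = 3 - 2*e12, where e12^2 = -1.
Since M commutes with its reverse ~M = a - b*e12, M * ~M = a^2 - b^2*e12^2 = a^2 + b^2.
So M^{-1} = ~M / (a^2 + b^2) = (a - b*e12)/(a^2 + b^2).
a^2 + b^2 = 9 + 4 = 13
Scalar part = 3/13 = 3/13
Bivector coeff = 2/13 = 2/13
M^{-1} = 3/13 + 2/13*e12


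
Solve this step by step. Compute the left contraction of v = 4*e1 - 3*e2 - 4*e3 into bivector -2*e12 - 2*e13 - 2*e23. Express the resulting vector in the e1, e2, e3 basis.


Left contraction v _| B = <vB>_1 (grade-1 part of the geometric product vB).
Using e1_|e12 = e2, e2_|e12 = -e1, e1_|e13 = e3, e3_|e13 = -e1, e2_|e23 = e3, e3_|e23 = -e2:
e1 coeff: -v2*b12 - v3*b13 = -(-3)*(-2) - (-4)*(-2) = -14
e2 coeff: v1*b12 - v3*b23 = (4)*(-2) - (-4)*(-2) = -16
e3 coeff: v1*b13 + v2*b23 = (4)*(-2) + (-3)*(-2) = -2
v _| B = -14*e1 - 16*e2 - 2*e3


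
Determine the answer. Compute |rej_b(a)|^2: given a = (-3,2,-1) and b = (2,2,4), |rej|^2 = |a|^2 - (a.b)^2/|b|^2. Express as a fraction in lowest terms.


|a|^2 = (-3)^2 + 2^2 + (-1)^2 = 14
|b|^2 = 2^2 + 2^2 + 4^2 = 24
a . b = (-3)*2 + 2*2 + (-1)*4 = -6
(a.b)^2 = (-6)^2 = 36
|rej|^2 = 14 - 36/24
= (336 - 36)/24
= 300/24
In lowest terms: 25/2


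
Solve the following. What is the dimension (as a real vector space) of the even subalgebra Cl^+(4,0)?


Even subalgebra dimension = 2^(n-1)
n = 4 + 0 = 4
2^(4 - 1) = 2^3 = 8
Verification: sum of C(4,k) for even k = 1 + 6 + 1 = 8
Result = 8


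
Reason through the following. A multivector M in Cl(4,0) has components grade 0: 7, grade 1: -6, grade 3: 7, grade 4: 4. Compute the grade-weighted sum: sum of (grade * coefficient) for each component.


Grade-weighted sum = sum of grade_k * coefficient_k
0*7 = 0
1*(-6) = -6
3*7 = 21
4*4 = 16
Total = 0 + (-6) + 21 + 16 = 31


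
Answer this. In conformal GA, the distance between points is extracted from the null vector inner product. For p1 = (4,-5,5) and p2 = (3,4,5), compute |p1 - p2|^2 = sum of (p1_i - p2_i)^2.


p1 - p2 = (1, -9, 0)
|p1 - p2|^2 = 1^2 + (-9)^2 + 0^2
= 1 + 81 + 0
= 82


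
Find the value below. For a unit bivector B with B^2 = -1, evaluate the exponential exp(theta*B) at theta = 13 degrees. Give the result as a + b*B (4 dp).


For a unit bivector B with B^2 = -1, the exponential series gives
e^(theta*B) = cos(theta) + sin(theta)*B (the GA analogue of Euler's formula).
theta = 13 degrees = 0.226893 rad
cos(13 deg) = 0.9744
sin(13 deg) = 0.2250
exp(theta*B) = 0.9744 + 0.2250*B


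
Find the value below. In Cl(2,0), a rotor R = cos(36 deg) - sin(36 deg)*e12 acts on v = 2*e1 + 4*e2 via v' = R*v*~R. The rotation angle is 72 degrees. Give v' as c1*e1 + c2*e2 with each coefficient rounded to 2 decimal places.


Rotor R = cos(36deg) - sin(36deg)*e12
Rotation angle theta = 2 * 36 = 72 degrees
v' = R*v*~R rotates v by theta.
cos(72deg) = 0.3090, sin(72deg) = 0.9511
v'_1 = 2*cos(72deg) - 4*sin(72deg)
= 2*0.3090 - 4*0.9511
= -3.19
v'_2 = 2*sin(72deg) + 4*cos(72deg)
= 2*0.9511 + 4*0.3090
= 3.14
v' = -3.19*e1 + 3.14*e2


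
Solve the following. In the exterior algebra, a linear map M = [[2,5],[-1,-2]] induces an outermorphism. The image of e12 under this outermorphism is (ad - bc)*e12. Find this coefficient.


The outermorphism of a linear map f sends e1^e2 to f(e1)^f(e2).
f(e1) = 2*e1 - 1*e2
f(e2) = 5*e1 - 2*e2
f(e1) ^ f(e2) = (2*e1 - 1*e2) ^ (5*e1 - 2*e2)
= 2*(-2)*e12 + (-1)*5*e21
= (-4 - (-5))*e12
= 1*e12
Coefficient = 1


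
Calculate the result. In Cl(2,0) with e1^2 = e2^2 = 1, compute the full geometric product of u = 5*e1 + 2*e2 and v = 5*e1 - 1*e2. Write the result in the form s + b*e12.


Expand: (5*e1 + 2*e2)(5*e1 - 1*e2)
= 5*5*e1e1 + 5*(-1)*e1e2 + 2*5*e2e1 + 2*(-1)*e2e2
Using e1^2 = e2^2 = 1, e2e1 = -e1e2:
Scalar part s = 5*5 + 2*(-1) = 25 + (-2) = 23
Bivector part b = 5*(-1) - 2*5 = -5 - 10 = -15
uv = 23 - 15*e12


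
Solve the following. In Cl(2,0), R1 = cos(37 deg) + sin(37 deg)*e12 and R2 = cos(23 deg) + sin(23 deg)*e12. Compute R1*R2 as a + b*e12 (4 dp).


Same-plane rotors commute and their half-angles add:
R1*R2 = cos(a1 + a2) + sin(a1 + a2)*e12.
a1 + a2 = 37 + 23 = 60 deg
cos(60 deg) = 0.5000
sin(60 deg) = 0.8660
R1*R2 = 0.5000 + 0.8660*e12


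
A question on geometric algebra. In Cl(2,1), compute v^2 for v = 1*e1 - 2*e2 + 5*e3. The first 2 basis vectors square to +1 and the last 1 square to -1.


v^2 = sum of c_i^2 * e_i^2
Positive signature terms (e_i^2 = +1): 1^2 + (-2)^2 = 5
Negative signature terms (e_j^2 = -1): 5^2 = 25
v^2 = 5 - 25 = -20


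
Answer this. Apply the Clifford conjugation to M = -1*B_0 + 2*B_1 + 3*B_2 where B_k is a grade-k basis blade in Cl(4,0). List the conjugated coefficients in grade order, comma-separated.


Clifford conjugate sign for grade k: (-1)^(k(k+1)/2)
Grade 0: (-1)^(0*1/2) = (-1)^0 = 1, coeff -1 -> -1
Grade 1: (-1)^(1*2/2) = (-1)^1 = -1, coeff 2 -> -2
Grade 2: (-1)^(2*3/2) = (-1)^3 = -1, coeff 3 -> -3
Conjugated coefficients: -1, -2, -3


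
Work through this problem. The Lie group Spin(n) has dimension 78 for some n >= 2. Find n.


dim Spin(n) = dim so(n) = n(n-1)/2.
Solve n(n-1)/2 = 78, i.e. n^2 - n - 156 = 0.
Discriminant = 1 + 8*78 = 625
n = (1 + sqrt(625))/2 = (1 + 25)/2 = 13


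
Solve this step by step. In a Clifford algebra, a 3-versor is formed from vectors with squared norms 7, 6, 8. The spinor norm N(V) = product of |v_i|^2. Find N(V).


Spinor norm N(V) = |v1|^2 * |v2|^2 * ... * |v3|^2
= 7 * 6 * 8
Running product: 7, 42, 336
N(V) = 336


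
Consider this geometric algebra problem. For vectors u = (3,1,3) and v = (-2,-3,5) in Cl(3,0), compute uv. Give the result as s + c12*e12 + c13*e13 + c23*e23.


In Cl(3,0): e_i^2 = 1, e_ie_j = -e_je_i for i != j.
Scalar part = u . v = 3*(-2) + 1*(-3) + 3*5
= -6 + (-3) + 15 = 6
e12 coeff = 3*(-3) - 1*(-2) = -9 - (-2) = -7
e13 coeff = 3*5 - 3*(-2) = 15 - (-6) = 21
e23 coeff = 1*5 - 3*(-3) = 5 - (-9) = 14
uv = 6 - 7*e12 + 21*e13 + 14*e23


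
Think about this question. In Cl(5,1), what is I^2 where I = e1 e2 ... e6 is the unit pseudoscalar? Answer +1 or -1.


The pseudoscalar I = e1...e_n (product of all n generators) of Cl(p,q) satisfies I^2 = (-1)^(q + n(n-1)/2).
p = 5, q = 1, n = p + q = 6
n(n-1)/2 = 6 * 5 / 2 = 15
Exponent = q + n(n-1)/2 = 1 + 15 = 16
I^2 = (-1)^16 = +1


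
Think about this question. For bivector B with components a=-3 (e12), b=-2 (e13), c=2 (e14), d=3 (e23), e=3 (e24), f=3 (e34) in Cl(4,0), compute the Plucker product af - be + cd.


Plucker relation: af - be + cd
a*f = (-3)*3 = -9
b*e = (-2)*3 = -6
c*d = 2*3 = 6
af - be + cd = -9 - (-6) + 6
= 3


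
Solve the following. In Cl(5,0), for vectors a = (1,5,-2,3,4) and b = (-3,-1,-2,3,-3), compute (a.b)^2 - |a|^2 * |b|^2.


a . b = 1*(-3) + 5*(-1) + (-2)*(-2) + 3*3 + 4*(-3)
= -3 + (-5) + 4 + 9 + (-12) = -7
|a|^2 = 1^2 + 5^2 + (-2)^2 + 3^2 + 4^2 = 55
|b|^2 = (-3)^2 + (-1)^2 + (-2)^2 + 3^2 + (-3)^2 = 32
(a.b)^2 = (-7)^2 = 49
|a|^2 * |b|^2 = 55 * 32 = 1760
Result = 49 - 1760 = -1711


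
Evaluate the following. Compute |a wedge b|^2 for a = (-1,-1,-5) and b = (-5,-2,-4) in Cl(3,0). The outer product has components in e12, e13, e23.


a wedge b = (a1*b2 - a2*b1)*e12 + (a1*b3 - a3*b1)*e13 + (a2*b3 - a3*b2)*e23
e12 coeff: (-1)*(-2) - (-1)*(-5) = 2 - 5 = -3
e13 coeff: (-1)*(-4) - (-5)*(-5) = 4 - 25 = -21
e23 coeff: (-1)*(-4) - (-5)*(-2) = 4 - 10 = -6
|a wedge b|^2 = (-3)^2 + (-21)^2 + (-6)^2
= 9 + 441 + 36
= 486


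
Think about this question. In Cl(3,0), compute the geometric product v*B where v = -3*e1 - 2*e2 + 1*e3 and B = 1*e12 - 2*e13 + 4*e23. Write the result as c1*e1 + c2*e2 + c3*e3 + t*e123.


vB has grade-1 (vector) and grade-3 (trivector) parts: vB = (v _| B) + (v ^ B).
Vector part <vB>_1:
  e1: -v2*b12 - v3*b13 = -(-2)*(1) - (1)*(-2) = 4
  e2: v1*b12 - v3*b23 = (-3)*(1) - (1)*(4) = -7
  e3: v1*b13 + v2*b23 = (-3)*(-2) + (-2)*(4) = -2
Trivector part <vB>_3:
  e123: v1*b23 - v2*b13 + v3*b12 = (-3)*(4) - (-2)*(-2) + (1)*(1) = -15
vB = 4*e1 - 7*e2 - 2*e3 - 15*e123


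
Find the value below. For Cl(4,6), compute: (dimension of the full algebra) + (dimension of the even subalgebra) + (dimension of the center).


n = 4 + 6 = 10
Total dim = 2^10 = 1024
Even subalgebra dim = 2^9 = 512
n is even, so center dim = 1
Sum = 1024 + 512 + 1 = 1537


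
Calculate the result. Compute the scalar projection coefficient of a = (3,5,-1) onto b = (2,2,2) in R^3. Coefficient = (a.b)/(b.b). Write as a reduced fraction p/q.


Projection coefficient = (a . b) / (b . b)
a . b = 3*2 + 5*2 + (-1)*2
= 6 + 10 + (-2) = 14
b . b = 2^2 + 2^2 + 2^2
= 4 + 4 + 4 = 12
Coefficient = 14/12
In lowest terms: 7/6


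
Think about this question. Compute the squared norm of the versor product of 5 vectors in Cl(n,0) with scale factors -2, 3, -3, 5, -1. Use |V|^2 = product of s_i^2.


Each vector v_i has |v_i|^2 = s_i^2
Squared scales: (-2)^2 = 4, 3^2 = 9, (-3)^2 = 9, 5^2 = 25, (-1)^2 = 1
|V|^2 = 4 * 9 * 9 * 25 * 1
= 8100


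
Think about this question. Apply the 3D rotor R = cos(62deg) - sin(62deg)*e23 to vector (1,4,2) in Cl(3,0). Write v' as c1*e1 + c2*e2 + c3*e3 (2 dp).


Rotor R = cos(62deg) - sin(62deg)*e23
Rotation angle theta = 2 * 62 = 124 degrees in the e23 plane (e2 -> e3).
The component perpendicular to the plane (e1) is invariant: v'_1 = v1 = 1.00
cos(124deg) = -0.5592, sin(124deg) = 0.8290
v'_2 = v2*cos(theta) - v3*sin(theta) = 4*(-0.5592) - 2*0.8290 = -3.89
v'_3 = v2*sin(theta) + v3*cos(theta) = 4*0.8290 + 2*(-0.5592) = 2.20
v' = 1.00*e1 - 3.89*e2 + 2.20*e3


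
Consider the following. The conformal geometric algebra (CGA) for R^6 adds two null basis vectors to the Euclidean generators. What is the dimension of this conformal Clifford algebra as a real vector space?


The conformal model of R^6 uses Cl(7,1): the 6 Euclidean generators plus two extra orthogonal generators e+ (e+^2 = +1) and e- (e-^2 = -1), from which the null vectors e0, einf are built.
Number of generators m = 6 + 2 = 8.
dim Cl(p,q) = 2^m = 2^8 = 256
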